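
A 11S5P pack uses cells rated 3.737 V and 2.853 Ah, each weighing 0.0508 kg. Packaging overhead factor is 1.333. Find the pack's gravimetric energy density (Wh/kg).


Step 1: V_pack = 11 * 3.737 = 41.107 V
Step 2: C_pack = 5 * 2.853 = 14.265 Ah
Step 3: E_pack = V_pack * C_pack = 41.107 * 14.265 = 586.39 Wh
Step 4: m_pack = 11 * 5 * 0.0508 * 1.333 = 3.7244 kg
Step 5: ED = E_pack / m_pack = 586.39 / 3.7244 = 157.4 Wh/kg

157.4 Wh/kg


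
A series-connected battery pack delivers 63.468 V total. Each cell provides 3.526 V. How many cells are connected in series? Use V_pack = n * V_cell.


Rearranging: n = V_pack / V_cell = 63.468 / 3.526 = 18 cells

18


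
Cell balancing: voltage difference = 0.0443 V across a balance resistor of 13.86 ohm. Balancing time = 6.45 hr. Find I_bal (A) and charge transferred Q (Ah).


I_bal = dV / R = 0.0443 / 13.86 = 0.0031962 A
Q = I_bal * t = 0.0031962 * 6.45 = 0.02062 Ah

I=0.0031962 A, Q=0.02062 Ah


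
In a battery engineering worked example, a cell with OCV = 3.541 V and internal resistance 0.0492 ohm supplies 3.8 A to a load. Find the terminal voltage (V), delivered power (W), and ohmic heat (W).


Step 1: V_terminal = OCV - I*R = 3.541 - 3.8 * 0.0492 = 3.354 V
Step 2: P_out = V_terminal * I = 3.354 * 3.8 = 12.75 W
Step 3: Q = I^2 * R = 3.8^2 * 0.0492 = 0.7104 W

V=3.354 V, P=12.75 W, Q=0.7104 W


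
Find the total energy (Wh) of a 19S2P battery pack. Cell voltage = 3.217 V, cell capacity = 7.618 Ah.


E = Ns * Vcell * Np * Ccell = 19 * 3.217 * 2 * 7.618 = 931.3 Wh

931.3 Wh


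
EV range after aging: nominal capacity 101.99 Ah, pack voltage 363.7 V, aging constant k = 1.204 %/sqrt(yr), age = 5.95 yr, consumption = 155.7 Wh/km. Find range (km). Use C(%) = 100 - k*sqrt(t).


Step 1: capacity retention = 100 - 1.204 * sqrt(5.95) = 100 - 1.204 * 2.4393 = 97.063%
Step 2: C_now = 101.99 * 97.063/100 = 98.995 Ah
Step 3: E_pack = V * C_now = 363.7 * 98.995 = 36004 Wh
Step 4: range = E_pack / consumption = 36004 / 155.7 = 231.2 km

231.2 km


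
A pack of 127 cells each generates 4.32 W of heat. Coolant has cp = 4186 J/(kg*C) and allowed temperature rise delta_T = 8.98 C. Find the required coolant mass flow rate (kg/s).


Q_total = 127 * 4.32 = 548.64 W
m_dot = Q_total / (cp * dT) = 548.64 / (4186 * 8.98) = 0.01460 kg/s

0.01460 kg/s


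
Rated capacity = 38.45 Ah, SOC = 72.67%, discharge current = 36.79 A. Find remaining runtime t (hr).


Step 1: remaining = SOC/100 * C_total = 72.67/100 * 38.45 = 27.942 Ah
Step 2: t = remaining / I = 27.942 / 36.79 = 0.7595 hr

0.7595 hr


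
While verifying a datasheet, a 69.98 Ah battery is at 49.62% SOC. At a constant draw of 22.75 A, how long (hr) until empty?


Step 1: remaining = SOC/100 * C_total = 49.62/100 * 69.98 = 34.724 Ah
Step 2: t = remaining / I = 34.724 / 22.75 = 1.526 hr

1.526 hr


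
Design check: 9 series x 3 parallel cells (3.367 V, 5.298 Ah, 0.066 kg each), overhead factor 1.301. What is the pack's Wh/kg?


Step 1: V_pack = 9 * 3.367 = 30.303 V
Step 2: C_pack = 3 * 5.298 = 15.894 Ah
Step 3: E_pack = V_pack * C_pack = 30.303 * 15.894 = 481.64 Wh
Step 4: m_pack = 9 * 3 * 0.066 * 1.301 = 2.3184 kg
Step 5: ED = E_pack / m_pack = 481.64 / 2.3184 = 207.7 Wh/kg

207.7 Wh/kg


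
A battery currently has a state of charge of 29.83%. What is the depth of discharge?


Complement of SOC: DOD = 100% - 29.83% = 70.17%

70.17%


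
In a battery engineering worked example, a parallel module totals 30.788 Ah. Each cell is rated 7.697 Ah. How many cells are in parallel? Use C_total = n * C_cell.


n = C_total / C_cell = 30.788 / 7.697 = 4

4


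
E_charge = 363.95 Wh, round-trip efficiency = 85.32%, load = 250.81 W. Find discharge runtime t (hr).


Step 1: E_discharge = eta/100 * E_charge = 85.32/100 * 363.95 = 310.52 Wh
Step 2: t = E_discharge / P = 310.52 / 250.81 = 1.238 hr

1.238 hr


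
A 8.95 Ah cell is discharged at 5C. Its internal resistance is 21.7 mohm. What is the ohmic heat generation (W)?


Convert: R = 21.7 mohm = 0.0217 ohm
Step 1: I = C_rate * capacity = 5 * 8.95 = 44.75 A
Step 2: Q = I^2 * R = 44.75^2 * 0.0217 = 2002.6 * 0.0217 = 43.46 W

43.46 W


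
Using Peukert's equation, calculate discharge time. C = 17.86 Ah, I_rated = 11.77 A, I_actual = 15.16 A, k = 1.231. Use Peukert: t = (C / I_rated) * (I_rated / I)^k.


t_rated = C / I_rated = 17.86 / 11.77 = 1.5174 hr
(I_rated/I)^k = (0.77639)^1.231 = 0.7323
t = t_rated * (I_rated/I)^k = 1.5174 * 0.7323 = 1.111 hr

1.111 hr


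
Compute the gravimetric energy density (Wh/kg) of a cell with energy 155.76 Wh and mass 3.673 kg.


ED = E / m = 155.76 / 3.673 = 42.41 Wh/kg

42.41 Wh/kg


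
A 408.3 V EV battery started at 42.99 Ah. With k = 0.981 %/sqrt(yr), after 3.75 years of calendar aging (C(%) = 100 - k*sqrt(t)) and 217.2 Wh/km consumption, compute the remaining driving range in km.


Step 1: capacity retention = 100 - 0.981 * sqrt(3.75) = 100 - 0.981 * 1.9365 = 98.1%
Step 2: C_now = 42.99 * 98.1/100 = 42.173 Ah
Step 3: E_pack = V * C_now = 408.3 * 42.173 = 17219 Wh
Step 4: range = E_pack / consumption = 17219 / 217.2 = 79.28 km

79.28 km


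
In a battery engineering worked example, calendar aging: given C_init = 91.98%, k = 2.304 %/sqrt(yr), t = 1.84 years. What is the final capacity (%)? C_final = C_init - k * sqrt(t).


sqrt(t) = sqrt(1.84) = 1.3565
C_final = 91.98 - 2.304 * 1.3565 = 88.85%

88.85%


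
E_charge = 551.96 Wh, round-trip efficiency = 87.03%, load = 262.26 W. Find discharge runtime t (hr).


Step 1: E_discharge = eta/100 * E_charge = 87.03/100 * 551.96 = 480.37 Wh
Step 2: t = E_discharge / P = 480.37 / 262.26 = 1.832 hr

1.832 hr


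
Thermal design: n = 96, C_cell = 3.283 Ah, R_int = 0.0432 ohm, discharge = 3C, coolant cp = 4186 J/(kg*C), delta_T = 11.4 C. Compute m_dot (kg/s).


Step 1: I = 3 * 3.283 = 9.849 A
Step 2: Q_cell = I^2 * R = 9.849^2 * 0.0432 = 4.1905 W
Step 3: Q_total = 96 * 4.1905 = 402.29 W
Step 4: m_dot = Q_total / (cp * dT) = 402.29 / (4186 * 11.4) = 0.008430 kg/s

0.008430 kg/s


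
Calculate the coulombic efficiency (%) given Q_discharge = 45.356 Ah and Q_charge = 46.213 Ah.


Coulombic efficiency = 45.356/46.213 * 100% = 98.15%

98.15%


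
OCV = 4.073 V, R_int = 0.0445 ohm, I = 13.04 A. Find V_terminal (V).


IR drop = 13.04 * 0.0445 = 0.58028 V
V = 4.073 - 0.58028 = 3.493 V

3.493 V


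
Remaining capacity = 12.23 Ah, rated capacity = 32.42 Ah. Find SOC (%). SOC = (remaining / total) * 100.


SOC% = 12.23 / 32.42 * 100 = 37.72%

37.72%


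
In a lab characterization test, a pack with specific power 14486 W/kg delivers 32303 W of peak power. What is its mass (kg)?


m = P / SP = 32303 / 14486 = 2.230 kg

2.230 kg


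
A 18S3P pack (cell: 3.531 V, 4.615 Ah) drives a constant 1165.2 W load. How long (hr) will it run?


Step 1: E_pack = Ns * V_cell * Np * C_cell = 18 * 3.531 * 3 * 4.615 = 879.96 Wh
Step 2: t = E_pack / P = 879.96 / 1165.2 = 0.7552 hr

0.7552 hr


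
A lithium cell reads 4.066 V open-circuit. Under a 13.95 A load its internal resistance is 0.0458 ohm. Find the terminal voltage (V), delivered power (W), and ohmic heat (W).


Step 1: V_terminal = OCV - I*R = 4.066 - 13.95 * 0.0458 = 3.4271 V
Step 2: P_out = V_terminal * I = 3.4271 * 13.95 = 47.81 W
Step 3: Q = I^2 * R = 13.95^2 * 0.0458 = 8.913 W

V=3.4271 V, P=47.81 W, Q=8.913 W


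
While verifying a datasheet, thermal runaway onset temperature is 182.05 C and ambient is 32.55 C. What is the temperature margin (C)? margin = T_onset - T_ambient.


Safety margin = 182.05 C - 32.55 C = 149.5 C

149.5 C


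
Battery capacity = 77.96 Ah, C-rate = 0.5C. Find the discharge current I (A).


I = C_rate * capacity = 0.5 * 77.96 = 38.98 A

38.98 A


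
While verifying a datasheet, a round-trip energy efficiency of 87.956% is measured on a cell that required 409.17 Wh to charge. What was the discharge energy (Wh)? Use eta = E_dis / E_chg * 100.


E_dis = eta/100 * E_chg = 87.956/100 * 409.17 = 359.9 Wh

359.9 Wh


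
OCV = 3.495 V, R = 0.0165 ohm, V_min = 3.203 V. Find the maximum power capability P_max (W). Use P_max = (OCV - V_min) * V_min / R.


dV = OCV - V_min = 0.292 V (so I_max = dV / R)
P_max = dV * V_min / R = 0.292 * 3.203 / 0.0165 = 56.68 W

56.68 W


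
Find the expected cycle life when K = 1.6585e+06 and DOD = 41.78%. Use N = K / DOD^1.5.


DOD^1.5 = 270.06
N = K / DOD^1.5 = 1.6585e+06 / 270.06 = 6141

6141 cycles


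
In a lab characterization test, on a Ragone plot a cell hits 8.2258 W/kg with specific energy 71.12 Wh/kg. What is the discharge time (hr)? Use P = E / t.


t = E / P = 71.12 / 8.2258 = 8.646 hr

8.646 hr


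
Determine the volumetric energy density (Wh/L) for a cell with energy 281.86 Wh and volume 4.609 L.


Volumetric ED = 281.86 Wh / 4.609 L = 61.15 Wh/L

61.15 Wh/L


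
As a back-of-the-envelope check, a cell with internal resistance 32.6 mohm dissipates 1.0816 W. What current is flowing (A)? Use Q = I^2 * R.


Convert: R = 32.6 mohm = 0.0326 ohm
I = sqrt(Q / R) = sqrt(1.0816 / 0.0326) = sqrt(33.178) = 5.760 A

5.760 A


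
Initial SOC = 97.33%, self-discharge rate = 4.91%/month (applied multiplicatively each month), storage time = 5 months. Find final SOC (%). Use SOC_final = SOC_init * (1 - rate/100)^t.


Monthly retention factor = 1 - 4.91/100 = 0.9509
Over 5 months: factor^5 = 0.77745
SOC_final = 97.33 * 0.77745 = 75.67%

75.67%


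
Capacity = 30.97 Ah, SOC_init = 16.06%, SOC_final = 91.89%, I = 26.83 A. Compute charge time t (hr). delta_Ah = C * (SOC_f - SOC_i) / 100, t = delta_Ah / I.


delta_Ah = 30.97 * (91.89 - 16.06) / 100 = 23.485 Ah
t = delta_Ah / I = 23.485 / 26.83 = 0.8753 hr

0.8753 hr


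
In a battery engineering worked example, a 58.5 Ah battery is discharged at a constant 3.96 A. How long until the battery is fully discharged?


Runtime = 58.5 Ah / 3.96 A = 14.77 hr

14.77 hr


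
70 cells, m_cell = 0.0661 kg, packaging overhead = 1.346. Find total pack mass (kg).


Cell mass sum = 70 * 0.0661 = 4.627 kg
With overhead 1.346: m_pack = 4.627 * 1.346 = 6.228 kg

6.228 kg


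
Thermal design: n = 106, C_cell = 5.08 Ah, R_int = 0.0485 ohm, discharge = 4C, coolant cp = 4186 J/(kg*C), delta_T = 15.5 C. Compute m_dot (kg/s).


Step 1: I = 4 * 5.08 = 20.32 A
Step 2: Q_cell = I^2 * R = 20.32^2 * 0.0485 = 20.026 W
Step 3: Q_total = 106 * 20.026 = 2122.8 W
Step 4: m_dot = Q_total / (cp * dT) = 2122.8 / (4186 * 15.5) = 0.03272 kg/s

0.03272 kg/s


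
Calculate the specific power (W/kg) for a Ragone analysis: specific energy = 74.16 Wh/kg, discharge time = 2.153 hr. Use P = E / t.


P_specific = E / t = 74.16 / 2.153 = 34.44 W/kg

34.44 W/kg


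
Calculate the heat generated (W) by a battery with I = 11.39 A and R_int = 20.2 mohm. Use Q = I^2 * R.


Convert: R = 20.2 mohm = 0.0202 ohm
I^2 = 129.73
Q = 129.73 * 0.0202 = 2.621 W

2.621 W


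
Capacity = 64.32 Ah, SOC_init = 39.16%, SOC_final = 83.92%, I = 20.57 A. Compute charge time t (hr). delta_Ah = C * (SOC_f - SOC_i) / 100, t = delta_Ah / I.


delta_Ah = 64.32 * (83.92 - 39.16) / 100 = 28.79 Ah
t = delta_Ah / I = 28.79 / 20.57 = 1.400 hr

1.400 hr


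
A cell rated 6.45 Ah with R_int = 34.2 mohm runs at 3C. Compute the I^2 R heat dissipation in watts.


Convert: R = 34.2 mohm = 0.0342 ohm
Step 1: I = C_rate * capacity = 3 * 6.45 = 19.35 A
Step 2: Q = I^2 * R = 19.35^2 * 0.0342 = 374.42 * 0.0342 = 12.81 W

12.81 W


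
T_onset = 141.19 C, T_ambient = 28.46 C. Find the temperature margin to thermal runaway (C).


Safety margin = 141.19 C - 28.46 C = 112.73 C

112.73 C


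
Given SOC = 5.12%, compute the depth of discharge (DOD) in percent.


DOD = 100 - SOC = 100 - 5.12 = 94.88%

94.88%


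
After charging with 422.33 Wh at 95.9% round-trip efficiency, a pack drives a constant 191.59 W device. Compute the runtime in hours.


Step 1: E_discharge = eta/100 * E_charge = 95.9/100 * 422.33 = 405.01 Wh
Step 2: t = E_discharge / P = 405.01 / 191.59 = 2.114 hr

2.114 hr


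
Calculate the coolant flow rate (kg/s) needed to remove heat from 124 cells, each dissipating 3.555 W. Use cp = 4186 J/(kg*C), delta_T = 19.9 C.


Q_total = 124 * 3.555 = 440.82 W
m_dot = Q_total / (cp * dT) = 440.82 / (4186 * 19.9) = 0.005292 kg/s

0.005292 kg/s


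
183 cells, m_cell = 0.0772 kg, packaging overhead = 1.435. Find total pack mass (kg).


m_pack = n * m_cell * overhead = 183 * 0.0772 * 1.435 = 20.27 kg

20.27 kg


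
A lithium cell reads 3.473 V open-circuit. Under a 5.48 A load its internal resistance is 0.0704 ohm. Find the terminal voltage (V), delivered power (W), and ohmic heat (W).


Step 1: V_terminal = OCV - I*R = 3.473 - 5.48 * 0.0704 = 3.0872 V
Step 2: P_out = V_terminal * I = 3.0872 * 5.48 = 16.92 W
Step 3: Q = I^2 * R = 5.48^2 * 0.0704 = 2.114 W

V=3.0872 V, P=16.92 W, Q=2.114 W


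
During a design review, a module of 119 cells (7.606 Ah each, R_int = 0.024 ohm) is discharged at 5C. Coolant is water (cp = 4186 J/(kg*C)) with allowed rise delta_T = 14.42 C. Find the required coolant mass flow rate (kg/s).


Step 1: I = 5 * 7.606 = 38.03 A
Step 2: Q_cell = I^2 * R = 38.03^2 * 0.024 = 34.711 W
Step 3: Q_total = 119 * 34.711 = 4130.6 W
Step 4: m_dot = Q_total / (cp * dT) = 4130.6 / (4186 * 14.42) = 0.06843 kg/s

0.06843 kg/s


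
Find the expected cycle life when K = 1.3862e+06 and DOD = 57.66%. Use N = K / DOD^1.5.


DOD^1.5 = 437.84
N = K / DOD^1.5 = 1.3862e+06 / 437.84 = 3166

3166 cycles


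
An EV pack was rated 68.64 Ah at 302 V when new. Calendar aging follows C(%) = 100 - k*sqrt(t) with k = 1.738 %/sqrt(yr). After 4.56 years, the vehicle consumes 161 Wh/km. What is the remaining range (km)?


Step 1: capacity retention = 100 - 1.738 * sqrt(4.56) = 100 - 1.738 * 2.1354 = 96.289%
Step 2: C_now = 68.64 * 96.289/100 = 66.093 Ah
Step 3: E_pack = V * C_now = 302 * 66.093 = 19960 Wh
Step 4: range = E_pack / consumption = 19960 / 161 = 124.0 km

124.0 km


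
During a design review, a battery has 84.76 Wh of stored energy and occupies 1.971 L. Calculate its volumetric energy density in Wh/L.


ED = E / V = 84.76 / 1.971 = 43.00 Wh/L

43.00 Wh/L


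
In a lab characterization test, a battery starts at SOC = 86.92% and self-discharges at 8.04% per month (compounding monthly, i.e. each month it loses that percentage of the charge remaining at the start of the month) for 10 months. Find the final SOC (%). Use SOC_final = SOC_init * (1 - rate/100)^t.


decay = (1 - 8.04/100)^10 = 0.4325
SOC_final = 86.92 * 0.4325 = 37.59%

37.59%


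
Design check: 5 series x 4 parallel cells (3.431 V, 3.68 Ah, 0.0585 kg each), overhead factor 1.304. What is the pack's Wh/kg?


Step 1: V_pack = 5 * 3.431 = 17.155 V
Step 2: C_pack = 4 * 3.68 = 14.72 Ah
Step 3: E_pack = V_pack * C_pack = 17.155 * 14.72 = 252.52 Wh
Step 4: m_pack = 5 * 4 * 0.0585 * 1.304 = 1.5257 kg
Step 5: ED = E_pack / m_pack = 252.52 / 1.5257 = 165.5 Wh/kg

165.5 Wh/kg


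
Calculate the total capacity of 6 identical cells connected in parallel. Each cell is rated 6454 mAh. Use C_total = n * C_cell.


Convert: C_cell = 6454 mAh = 6.454 Ah
C_total = 6 * 6.454 = 38.724 Ah

38.724 Ah


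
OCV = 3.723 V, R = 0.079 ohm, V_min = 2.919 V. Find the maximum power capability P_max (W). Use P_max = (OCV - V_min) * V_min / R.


dV = OCV - V_min = 0.804 V (so I_max = dV / R)
P_max = dV * V_min / R = 0.804 * 2.919 / 0.079 = 29.71 W

29.71 W


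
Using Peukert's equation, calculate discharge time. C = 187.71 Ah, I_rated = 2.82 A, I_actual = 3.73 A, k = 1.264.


t_rated = C / I_rated = 187.71 / 2.82 = 66.564 hr
(I_rated/I)^k = (0.75603)^1.264 = 0.70222
t = t_rated * (I_rated/I)^k = 66.564 * 0.70222 = 46.74 hr

46.74 hr


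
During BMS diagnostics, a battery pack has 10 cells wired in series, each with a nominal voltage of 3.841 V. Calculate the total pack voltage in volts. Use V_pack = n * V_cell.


With 10 cells in series at 3.841 V each, V_pack = 38.41 V

38.41 V


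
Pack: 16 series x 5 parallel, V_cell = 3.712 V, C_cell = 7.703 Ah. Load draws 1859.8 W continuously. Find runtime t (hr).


Step 1: E_pack = Ns * V_cell * Np * C_cell = 16 * 3.712 * 5 * 7.703 = 2287.5 Wh
Step 2: t = E_pack / P = 2287.5 / 1859.8 = 1.230 hr

1.230 hr


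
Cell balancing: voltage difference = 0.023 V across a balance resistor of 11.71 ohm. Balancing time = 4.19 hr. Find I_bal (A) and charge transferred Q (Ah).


I_bal = dV / R = 0.023 / 11.71 = 0.0019641 A
Q = I_bal * t = 0.0019641 * 4.19 = 0.008230 Ah

I=0.0019641 A, Q=0.008230 Ah


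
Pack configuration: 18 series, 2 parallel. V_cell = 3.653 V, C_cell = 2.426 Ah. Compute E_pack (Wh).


E = Ns * Vcell * Np * Ccell = 18 * 3.653 * 2 * 2.426 = 319.0 Wh

319.0 Wh


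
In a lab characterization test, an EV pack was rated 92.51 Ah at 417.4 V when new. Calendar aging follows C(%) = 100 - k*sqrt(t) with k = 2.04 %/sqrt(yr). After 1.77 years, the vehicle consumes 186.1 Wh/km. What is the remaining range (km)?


Step 1: capacity retention = 100 - 2.04 * sqrt(1.77) = 100 - 2.04 * 1.3304 = 97.286%
Step 2: C_now = 92.51 * 97.286/100 = 89.999 Ah
Step 3: E_pack = V * C_now = 417.4 * 89.999 = 37566 Wh
Step 4: range = E_pack / consumption = 37566 / 186.1 = 201.9 km

201.9 km


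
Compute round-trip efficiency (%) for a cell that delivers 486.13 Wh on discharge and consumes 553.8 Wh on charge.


eta_e = E_dis / E_chg * 100 = 486.13 / 553.8 * 100 = 87.78%

87.78%


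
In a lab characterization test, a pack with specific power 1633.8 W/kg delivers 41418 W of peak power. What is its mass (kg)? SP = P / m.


m = P / SP = 41418 / 1633.8 = 25.35 kg

25.35 kg


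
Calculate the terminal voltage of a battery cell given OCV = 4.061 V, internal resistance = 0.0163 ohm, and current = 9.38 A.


IR drop = 9.38 * 0.0163 = 0.15289 V
V = 4.061 - 0.15289 = 3.908 V

3.908 V


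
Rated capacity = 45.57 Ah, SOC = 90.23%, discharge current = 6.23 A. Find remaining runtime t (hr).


Step 1: remaining = SOC/100 * C_total = 90.23/100 * 45.57 = 41.118 Ah
Step 2: t = remaining / I = 41.118 / 6.23 = 6.600 hr

6.600 hr


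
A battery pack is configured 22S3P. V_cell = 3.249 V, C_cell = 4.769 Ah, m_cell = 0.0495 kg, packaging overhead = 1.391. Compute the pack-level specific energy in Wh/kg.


Step 1: V_pack = 22 * 3.249 = 71.478 V
Step 2: C_pack = 3 * 4.769 = 14.307 Ah
Step 3: E_pack = V_pack * C_pack = 71.478 * 14.307 = 1022.6 Wh
Step 4: m_pack = 22 * 3 * 0.0495 * 1.391 = 4.5444 kg
Step 5: ED = E_pack / m_pack = 1022.6 / 4.5444 = 225.0 Wh/kg

225.0 Wh/kg


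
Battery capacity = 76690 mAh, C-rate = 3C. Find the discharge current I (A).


Convert: capacity = 76690 mAh = 76.69 Ah
At 3C: I = 3 * 76.69 Ah = 230.07 A

230.07 A


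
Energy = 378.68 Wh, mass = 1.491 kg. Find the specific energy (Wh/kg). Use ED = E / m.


Specific energy = 378.68 Wh / 1.491 kg = 254.0 Wh/kg

254.0 Wh/kg


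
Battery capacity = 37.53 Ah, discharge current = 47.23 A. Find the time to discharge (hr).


t = capacity / current = 37.53 / 47.23 = 0.7946 hr

0.7946 hr


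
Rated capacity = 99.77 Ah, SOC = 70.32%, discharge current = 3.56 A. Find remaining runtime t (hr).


Step 1: remaining = SOC/100 * C_total = 70.32/100 * 99.77 = 70.158 Ah
Step 2: t = remaining / I = 70.158 / 3.56 = 19.71 hr

19.71 hr


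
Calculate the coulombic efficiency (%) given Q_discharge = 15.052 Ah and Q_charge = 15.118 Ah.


eta_c = Q_dis / Q_chg * 100 = 15.052 / 15.118 * 100 = 99.56%

99.56%


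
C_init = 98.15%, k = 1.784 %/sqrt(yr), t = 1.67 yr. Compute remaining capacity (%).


sqrt(t) = sqrt(1.67) = 1.2923
C_final = 98.15 - 1.784 * 1.2923 = 95.84%

95.84%


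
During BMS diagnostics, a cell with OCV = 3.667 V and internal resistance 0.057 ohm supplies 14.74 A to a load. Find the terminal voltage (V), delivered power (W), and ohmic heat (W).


Step 1: V_terminal = OCV - I*R = 3.667 - 14.74 * 0.057 = 2.8268 V
Step 2: P_out = V_terminal * I = 2.8268 * 14.74 = 41.67 W
Step 3: Q = I^2 * R = 14.74^2 * 0.057 = 12.38 W

V=2.8268 V, P=41.67 W, Q=12.38 W


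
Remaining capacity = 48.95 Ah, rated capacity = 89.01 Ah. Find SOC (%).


SOC = (remaining / total) * 100 = (48.95 / 89.01) * 100 = 54.99%

54.99%


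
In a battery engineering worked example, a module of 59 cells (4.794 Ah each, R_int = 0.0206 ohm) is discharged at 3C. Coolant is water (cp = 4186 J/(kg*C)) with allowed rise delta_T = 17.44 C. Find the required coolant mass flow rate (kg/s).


Step 1: I = 3 * 4.794 = 14.382 A
Step 2: Q_cell = I^2 * R = 14.382^2 * 0.0206 = 4.2609 W
Step 3: Q_total = 59 * 4.2609 = 251.39 W
Step 4: m_dot = Q_total / (cp * dT) = 251.39 / (4186 * 17.44) = 0.003444 kg/s

0.003444 kg/s


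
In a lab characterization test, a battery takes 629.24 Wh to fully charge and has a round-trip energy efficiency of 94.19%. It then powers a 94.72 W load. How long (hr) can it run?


Step 1: E_discharge = eta/100 * E_charge = 94.19/100 * 629.24 = 592.68 Wh
Step 2: t = E_discharge / P = 592.68 / 94.72 = 6.257 hr

6.257 hr


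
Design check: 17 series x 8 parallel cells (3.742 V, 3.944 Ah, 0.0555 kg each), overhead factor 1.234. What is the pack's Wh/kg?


Step 1: V_pack = 17 * 3.742 = 63.614 V
Step 2: C_pack = 8 * 3.944 = 31.552 Ah
Step 3: E_pack = V_pack * C_pack = 63.614 * 31.552 = 2007.1 Wh
Step 4: m_pack = 17 * 8 * 0.0555 * 1.234 = 9.3142 kg
Step 5: ED = E_pack / m_pack = 2007.1 / 9.3142 = 215.5 Wh/kg

215.5 Wh/kg


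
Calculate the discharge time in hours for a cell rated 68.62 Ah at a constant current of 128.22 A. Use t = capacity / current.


t = capacity / current = 68.62 / 128.22 = 0.5352 hr

0.5352 hr


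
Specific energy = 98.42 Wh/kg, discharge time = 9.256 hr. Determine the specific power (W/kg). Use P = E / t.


Specific power = 98.42 Wh/kg / 9.256 hr = 10.63 W/kg

10.63 W/kg


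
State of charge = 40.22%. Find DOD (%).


DOD = 100 - SOC = 100 - 40.22 = 59.78%

59.78%


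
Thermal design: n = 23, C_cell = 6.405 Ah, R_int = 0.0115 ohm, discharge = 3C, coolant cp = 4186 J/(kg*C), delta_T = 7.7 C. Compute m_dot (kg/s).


Step 1: I = 3 * 6.405 = 19.215 A
Step 2: Q_cell = I^2 * R = 19.215^2 * 0.0115 = 4.246 W
Step 3: Q_total = 23 * 4.246 = 97.658 W
Step 4: m_dot = Q_total / (cp * dT) = 97.658 / (4186 * 7.7) = 0.003030 kg/s

0.003030 kg/s


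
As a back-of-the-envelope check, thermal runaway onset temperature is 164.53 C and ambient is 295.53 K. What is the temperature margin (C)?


Convert: T_ambient = 295.53 K = 22.38 C
margin = 164.53 - 22.38 = 142.15 C

142.15 C


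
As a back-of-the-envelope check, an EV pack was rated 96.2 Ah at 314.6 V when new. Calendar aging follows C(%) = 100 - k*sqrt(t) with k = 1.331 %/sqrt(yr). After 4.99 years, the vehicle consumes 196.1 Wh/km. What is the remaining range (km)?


Step 1: capacity retention = 100 - 1.331 * sqrt(4.99) = 100 - 1.331 * 2.2338 = 97.027%
Step 2: C_now = 96.2 * 97.027/100 = 93.34 Ah
Step 3: E_pack = V * C_now = 314.6 * 93.34 = 29365 Wh
Step 4: range = E_pack / consumption = 29365 / 196.1 = 149.7 km

149.7 km


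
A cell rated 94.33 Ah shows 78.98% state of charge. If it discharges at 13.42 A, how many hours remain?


Step 1: remaining = SOC/100 * C_total = 78.98/100 * 94.33 = 74.502 Ah
Step 2: t = remaining / I = 74.502 / 13.42 = 5.552 hr

5.552 hr


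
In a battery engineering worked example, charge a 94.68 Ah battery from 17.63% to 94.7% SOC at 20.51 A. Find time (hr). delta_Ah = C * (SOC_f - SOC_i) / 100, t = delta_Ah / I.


delta_Ah = 94.68 * (94.7 - 17.63) / 100 = 72.97 Ah
t = delta_Ah / I = 72.97 / 20.51 = 3.558 hr

3.558 hr


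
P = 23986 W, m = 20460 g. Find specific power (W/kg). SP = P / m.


Convert: m = 20460 g = 20.46 kg
Specific power = 23986 W / 20.46 kg = 1172 W/kg

1172 W/kg


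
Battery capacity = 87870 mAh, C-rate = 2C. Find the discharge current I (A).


Convert: capacity = 87870 mAh = 87.87 Ah
At 2C: I = 2 * 87.87 Ah = 175.74 A

175.74 A


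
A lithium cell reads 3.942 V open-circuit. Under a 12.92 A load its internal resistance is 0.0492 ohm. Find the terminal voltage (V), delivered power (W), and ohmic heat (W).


Step 1: V_terminal = OCV - I*R = 3.942 - 12.92 * 0.0492 = 3.3063 V
Step 2: P_out = V_terminal * I = 3.3063 * 12.92 = 42.72 W
Step 3: Q = I^2 * R = 12.92^2 * 0.0492 = 8.213 W

V=3.3063 V, P=42.72 W, Q=8.213 W


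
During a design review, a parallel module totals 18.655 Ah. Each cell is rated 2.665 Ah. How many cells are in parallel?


n = C_total / C_cell = 18.655 / 2.665 = 7

7


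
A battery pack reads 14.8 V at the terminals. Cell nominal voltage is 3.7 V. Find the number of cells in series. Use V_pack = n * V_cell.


Rearranging: n = V_pack / V_cell = 14.8 / 3.7 = 4 cells

4


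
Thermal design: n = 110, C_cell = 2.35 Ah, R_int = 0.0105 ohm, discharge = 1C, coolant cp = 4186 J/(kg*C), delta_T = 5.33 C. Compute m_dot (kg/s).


Step 1: I = 1 * 2.35 = 2.35 A
Step 2: Q_cell = I^2 * R = 2.35^2 * 0.0105 = 0.057986 W
Step 3: Q_total = 110 * 0.057986 = 6.3785 W
Step 4: m_dot = Q_total / (cp * dT) = 6.3785 / (4186 * 5.33) = 2.859e-04 kg/s

2.859e-04 kg/s


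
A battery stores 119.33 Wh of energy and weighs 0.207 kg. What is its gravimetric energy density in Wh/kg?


Specific energy = 119.33 Wh / 0.207 kg = 576.5 Wh/kg

576.5 Wh/kg


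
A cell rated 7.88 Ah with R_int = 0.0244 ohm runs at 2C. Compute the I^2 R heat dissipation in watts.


Step 1: I = C_rate * capacity = 2 * 7.88 = 15.76 A
Step 2: Q = I^2 * R = 15.76^2 * 0.0244 = 248.38 * 0.0244 = 6.060 W

6.060 W


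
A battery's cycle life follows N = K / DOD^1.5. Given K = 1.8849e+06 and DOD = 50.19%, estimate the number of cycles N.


Step 1: DOD^1.5 = 50.19^1.5 = 355.57
Step 2: N = 1.8849e+06 / 355.57 = 5301 cycles

5301 cycles


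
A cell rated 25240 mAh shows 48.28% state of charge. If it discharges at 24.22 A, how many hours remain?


Convert: C_total = 25240 mAh = 25.24 Ah
Step 1: remaining = SOC/100 * C_total = 48.28/100 * 25.24 = 12.186 Ah
Step 2: t = remaining / I = 12.186 / 24.22 = 0.5031 hr

0.5031 hr


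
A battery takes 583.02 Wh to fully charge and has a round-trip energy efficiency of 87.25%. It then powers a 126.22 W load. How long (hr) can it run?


Step 1: E_discharge = eta/100 * E_charge = 87.25/100 * 583.02 = 508.68 Wh
Step 2: t = E_discharge / P = 508.68 / 126.22 = 4.030 hr

4.030 hr


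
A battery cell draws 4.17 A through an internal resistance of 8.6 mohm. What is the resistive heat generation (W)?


Convert: R = 8.6 mohm = 0.0086 ohm
Q = I^2 * R = 4.17^2 * 0.0086 = 0.1495 W

0.1495 W


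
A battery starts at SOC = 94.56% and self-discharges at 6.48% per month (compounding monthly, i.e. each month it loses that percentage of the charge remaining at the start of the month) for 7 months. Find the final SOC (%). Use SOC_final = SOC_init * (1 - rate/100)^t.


Monthly retention factor = 1 - 6.48/100 = 0.9352
Over 7 months: factor^7 = 0.62565
SOC_final = 94.56 * 0.62565 = 59.16%

59.16%


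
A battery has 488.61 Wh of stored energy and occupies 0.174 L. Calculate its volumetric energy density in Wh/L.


Volumetric ED = 488.61 Wh / 0.174 L = 2808 Wh/L

2808 Wh/L


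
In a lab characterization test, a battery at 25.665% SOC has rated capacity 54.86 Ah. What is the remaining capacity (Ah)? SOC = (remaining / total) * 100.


remaining = SOC / 100 * total = 25.665 / 100 * 54.86 = 14.08 Ah

14.08 Ah


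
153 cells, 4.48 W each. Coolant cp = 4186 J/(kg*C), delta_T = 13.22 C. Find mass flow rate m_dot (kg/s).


Q_total = 153 * 4.48 = 685.44 W
m_dot = Q_total / (cp * dT) = 685.44 / (4186 * 13.22) = 0.01239 kg/s

0.01239 kg/s


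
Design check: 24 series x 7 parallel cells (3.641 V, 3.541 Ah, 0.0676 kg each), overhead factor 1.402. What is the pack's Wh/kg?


Step 1: V_pack = 24 * 3.641 = 87.384 V
Step 2: C_pack = 7 * 3.541 = 24.787 Ah
Step 3: E_pack = V_pack * C_pack = 87.384 * 24.787 = 2166 Wh
Step 4: m_pack = 24 * 7 * 0.0676 * 1.402 = 15.922 kg
Step 5: ED = E_pack / m_pack = 2166 / 15.922 = 136.0 Wh/kg

136.0 Wh/kg


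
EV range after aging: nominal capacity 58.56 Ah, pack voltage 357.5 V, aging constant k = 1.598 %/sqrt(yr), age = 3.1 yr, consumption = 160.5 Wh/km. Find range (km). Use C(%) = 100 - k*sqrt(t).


Step 1: capacity retention = 100 - 1.598 * sqrt(3.1) = 100 - 1.598 * 1.7607 = 97.186%
Step 2: C_now = 58.56 * 97.186/100 = 56.912 Ah
Step 3: E_pack = V * C_now = 357.5 * 56.912 = 20346 Wh
Step 4: range = E_pack / consumption = 20346 / 160.5 = 126.8 km

126.8 km


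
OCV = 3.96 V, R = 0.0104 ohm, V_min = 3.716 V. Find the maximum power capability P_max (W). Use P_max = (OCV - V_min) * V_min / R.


dV = OCV - V_min = 0.244 V (so I_max = dV / R)
P_max = dV * V_min / R = 0.244 * 3.716 / 0.0104 = 87.18 W

87.18 W


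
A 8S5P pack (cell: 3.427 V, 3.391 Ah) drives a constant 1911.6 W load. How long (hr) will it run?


Step 1: E_pack = Ns * V_cell * Np * C_cell = 8 * 3.427 * 5 * 3.391 = 464.84 Wh
Step 2: t = E_pack / P = 464.84 / 1911.6 = 0.2432 hr

0.2432 hr


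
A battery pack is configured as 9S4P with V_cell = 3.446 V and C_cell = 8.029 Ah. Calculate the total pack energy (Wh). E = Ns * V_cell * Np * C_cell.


E = Ns * Vcell * Np * Ccell = 9 * 3.446 * 4 * 8.029 = 996.0 Wh

996.0 Wh


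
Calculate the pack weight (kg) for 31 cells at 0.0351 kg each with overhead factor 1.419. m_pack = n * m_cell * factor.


Cell mass sum = 31 * 0.0351 = 1.0881 kg
With overhead 1.419: m_pack = 1.0881 * 1.419 = 1.544 kg

1.544 kg


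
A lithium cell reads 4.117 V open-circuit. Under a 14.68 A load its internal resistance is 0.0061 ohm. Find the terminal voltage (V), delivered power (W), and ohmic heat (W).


Step 1: V_terminal = OCV - I*R = 4.117 - 14.68 * 0.0061 = 4.0275 V
Step 2: P_out = V_terminal * I = 4.0275 * 14.68 = 59.12 W
Step 3: Q = I^2 * R = 14.68^2 * 0.0061 = 1.315 W

V=4.0275 V, P=59.12 W, Q=1.315 W


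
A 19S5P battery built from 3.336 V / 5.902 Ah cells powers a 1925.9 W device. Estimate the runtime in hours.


Step 1: E_pack = Ns * V_cell * Np * C_cell = 19 * 3.336 * 5 * 5.902 = 1870.5 Wh
Step 2: t = E_pack / P = 1870.5 / 1925.9 = 0.9712 hr

0.9712 hr


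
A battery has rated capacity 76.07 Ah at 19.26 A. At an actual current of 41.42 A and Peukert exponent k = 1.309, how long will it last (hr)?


Step 1: t_rated = C / I_rated = 76.07 / 19.26 = 3.9496 hr
Step 2: ratio = 19.26 / 41.42 = 0.46499
Step 3: ratio^k = 0.46499^1.309 = 0.36701
Step 4: t = t_rated * ratio^k = 3.9496 * 0.36701 = 1.450 hr

1.450 hr


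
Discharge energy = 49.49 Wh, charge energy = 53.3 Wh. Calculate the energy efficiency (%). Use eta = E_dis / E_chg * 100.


Round-trip efficiency = 49.49/53.3 * 100% = 92.85%

92.85%


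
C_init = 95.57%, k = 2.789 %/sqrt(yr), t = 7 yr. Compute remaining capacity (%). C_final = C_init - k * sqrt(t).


sqrt(t) = sqrt(7) = 2.6458
C_final = 95.57 - 2.789 * 2.6458 = 88.19%

88.19%


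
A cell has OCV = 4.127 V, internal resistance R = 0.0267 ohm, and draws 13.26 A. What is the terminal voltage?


V = OCV - I*R = 4.127 - 13.26 * 0.0267 = 3.773 V

3.773 V


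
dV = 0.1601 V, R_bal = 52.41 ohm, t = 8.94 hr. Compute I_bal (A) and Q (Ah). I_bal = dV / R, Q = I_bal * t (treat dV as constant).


First, Ohm's law: I_bal = 0.1601 V / 52.41 ohm = 0.0030548 A
Then Q = I * t = 0.0030548 A * 8.94 hr = 0.02731 Ah

I=0.0030548 A, Q=0.02731 Ah


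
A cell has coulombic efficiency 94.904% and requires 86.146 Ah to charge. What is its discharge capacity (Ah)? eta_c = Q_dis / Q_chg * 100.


Q_dis = eta/100 * Q_chg = 94.904/100 * 86.146 = 81.76 Ah

81.76 Ah


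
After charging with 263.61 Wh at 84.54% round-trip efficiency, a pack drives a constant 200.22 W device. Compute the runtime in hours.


Step 1: E_discharge = eta/100 * E_charge = 84.54/100 * 263.61 = 222.86 Wh
Step 2: t = E_discharge / P = 222.86 / 200.22 = 1.113 hr

1.113 hr


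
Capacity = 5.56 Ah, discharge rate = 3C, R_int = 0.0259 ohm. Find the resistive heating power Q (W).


Step 1: I = C_rate * capacity = 3 * 5.56 = 16.68 A
Step 2: Q = I^2 * R = 16.68^2 * 0.0259 = 278.22 * 0.0259 = 7.206 W

7.206 W


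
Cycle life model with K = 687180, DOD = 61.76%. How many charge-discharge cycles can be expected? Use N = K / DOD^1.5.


Step 1: DOD^1.5 = 61.76^1.5 = 485.36
Step 2: N = 687180 / 485.36 = 1416 cycles

1416 cycles


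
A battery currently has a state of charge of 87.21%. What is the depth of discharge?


DOD = 100 - SOC = 100 - 87.21 = 12.79%

12.79%


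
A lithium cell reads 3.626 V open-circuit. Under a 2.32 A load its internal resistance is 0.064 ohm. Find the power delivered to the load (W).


Step 1: V_terminal = OCV - I*R = 3.626 - 2.32 * 0.064 = 3.4775 V
Step 2: P_out = V_terminal * I = 3.4775 * 2.32 = 8.068 W

8.068 W


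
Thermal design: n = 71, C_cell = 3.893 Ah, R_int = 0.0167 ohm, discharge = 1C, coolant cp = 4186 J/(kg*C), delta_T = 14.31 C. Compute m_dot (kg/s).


Step 1: I = 1 * 3.893 = 3.893 A
Step 2: Q_cell = I^2 * R = 3.893^2 * 0.0167 = 0.2531 W
Step 3: Q_total = 71 * 0.2531 = 17.97 W
Step 4: m_dot = Q_total / (cp * dT) = 17.97 / (4186 * 14.31) = 3.000e-04 kg/s

3.000e-04 kg/s


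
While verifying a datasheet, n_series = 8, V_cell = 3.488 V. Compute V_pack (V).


With 8 cells in series at 3.488 V each, V_pack = 27.904 V

27.904 V


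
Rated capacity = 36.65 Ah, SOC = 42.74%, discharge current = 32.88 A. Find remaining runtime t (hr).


Step 1: remaining = SOC/100 * C_total = 42.74/100 * 36.65 = 15.664 Ah
Step 2: t = remaining / I = 15.664 / 32.88 = 0.4764 hr

0.4764 hr


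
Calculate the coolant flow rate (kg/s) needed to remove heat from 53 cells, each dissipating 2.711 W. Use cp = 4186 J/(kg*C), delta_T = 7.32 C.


Step 1: Total heat Q = 53 * 2.711 W = 143.68 W
Step 2: denom = cp * dT = 4186 * 7.32 = 30642
Step 3: m_dot = 143.68 / 30642 = 0.004689 kg/s

0.004689 kg/s


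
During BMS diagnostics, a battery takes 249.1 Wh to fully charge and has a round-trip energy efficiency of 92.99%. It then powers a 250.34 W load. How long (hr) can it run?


Step 1: E_discharge = eta/100 * E_charge = 92.99/100 * 249.1 = 231.64 Wh
Step 2: t = E_discharge / P = 231.64 / 250.34 = 0.9253 hr

0.9253 hr


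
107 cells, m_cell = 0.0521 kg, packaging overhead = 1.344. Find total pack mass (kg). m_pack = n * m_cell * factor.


Cell mass sum = 107 * 0.0521 = 5.5747 kg
With overhead 1.344: m_pack = 5.5747 * 1.344 = 7.492 kg

7.492 kg


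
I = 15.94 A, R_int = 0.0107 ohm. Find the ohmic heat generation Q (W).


I^2 = 254.08
Q = 254.08 * 0.0107 = 2.719 W

2.719 W


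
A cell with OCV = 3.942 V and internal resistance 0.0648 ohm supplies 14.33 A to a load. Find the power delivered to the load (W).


Step 1: V_terminal = OCV - I*R = 3.942 - 14.33 * 0.0648 = 3.0134 V
Step 2: P_out = V_terminal * I = 3.0134 * 14.33 = 43.18 W

43.18 W


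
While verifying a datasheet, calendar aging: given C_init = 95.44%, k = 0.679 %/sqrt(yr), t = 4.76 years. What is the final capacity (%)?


Step 1: sqrt(4.76 yr) = 2.1817
Step 2: drop = 0.679 * 2.1817 = 1.4814
Step 3: C_final = 95.44 - 1.4814 = 93.96%

93.96%


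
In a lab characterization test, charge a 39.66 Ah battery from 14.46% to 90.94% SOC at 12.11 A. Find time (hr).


Step 1: dSOC = 90.94% - 14.46% = 76.48%
Step 2: delta_Ah = 39.66 * 76.48 / 100 = 30.332 Ah
Step 3: t = 30.332 / 12.11 = 2.505 hr

2.505 hr


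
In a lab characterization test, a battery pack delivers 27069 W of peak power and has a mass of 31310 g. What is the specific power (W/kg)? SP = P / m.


Convert: m = 31310 g = 31.31 kg
SP = P / m = 27069 / 31.31 = 864.5 W/kg

864.5 W/kg


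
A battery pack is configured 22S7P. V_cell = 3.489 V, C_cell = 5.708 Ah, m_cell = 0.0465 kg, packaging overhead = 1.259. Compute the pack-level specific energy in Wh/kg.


Step 1: V_pack = 22 * 3.489 = 76.758 V
Step 2: C_pack = 7 * 5.708 = 39.956 Ah
Step 3: E_pack = V_pack * C_pack = 76.758 * 39.956 = 3066.9 Wh
Step 4: m_pack = 22 * 7 * 0.0465 * 1.259 = 9.0157 kg
Step 5: ED = E_pack / m_pack = 3066.9 / 9.0157 = 340.2 Wh/kg

340.2 Wh/kg


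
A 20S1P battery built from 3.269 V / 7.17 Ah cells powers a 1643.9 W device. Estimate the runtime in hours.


Step 1: E_pack = Ns * V_cell * Np * C_cell = 20 * 3.269 * 1 * 7.17 = 468.77 Wh
Step 2: t = E_pack / P = 468.77 / 1643.9 = 0.2852 hr

0.2852 hr


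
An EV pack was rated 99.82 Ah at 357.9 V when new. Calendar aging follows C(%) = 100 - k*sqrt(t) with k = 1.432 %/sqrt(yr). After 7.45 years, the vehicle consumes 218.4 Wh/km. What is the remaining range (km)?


Step 1: capacity retention = 100 - 1.432 * sqrt(7.45) = 100 - 1.432 * 2.7295 = 96.091%
Step 2: C_now = 99.82 * 96.091/100 = 95.918 Ah
Step 3: E_pack = V * C_now = 357.9 * 95.918 = 34329 Wh
Step 4: range = E_pack / consumption = 34329 / 218.4 = 157.2 km

157.2 km


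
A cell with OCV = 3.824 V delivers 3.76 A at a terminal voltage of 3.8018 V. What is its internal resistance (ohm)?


R = (OCV - V) / I = (3.824 - 3.8018) / 3.76 = 0.005904 ohm

0.005904 ohm


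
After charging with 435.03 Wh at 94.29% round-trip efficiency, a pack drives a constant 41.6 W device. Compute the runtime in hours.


Step 1: E_discharge = eta/100 * E_charge = 94.29/100 * 435.03 = 410.19 Wh
Step 2: t = E_discharge / P = 410.19 / 41.6 = 9.860 hr

9.860 hr


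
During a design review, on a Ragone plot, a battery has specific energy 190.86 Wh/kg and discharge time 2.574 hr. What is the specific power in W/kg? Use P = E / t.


P_specific = E / t = 190.86 / 2.574 = 74.15 W/kg

74.15 W/kg


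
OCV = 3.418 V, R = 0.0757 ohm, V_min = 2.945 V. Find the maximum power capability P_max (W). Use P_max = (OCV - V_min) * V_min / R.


P_max = (OCV - V_min) * V_min / R = (3.418 - 2.945) * 2.945 / 0.0757 = 0.473 * 2.945 / 0.0757 = 18.40 W

18.40 W


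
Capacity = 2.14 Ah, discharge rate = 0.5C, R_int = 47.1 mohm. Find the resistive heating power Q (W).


Convert: R = 47.1 mohm = 0.0471 ohm
Step 1: I = C_rate * capacity = 0.5 * 2.14 = 1.07 A
Step 2: Q = I^2 * R = 1.07^2 * 0.0471 = 1.1449 * 0.0471 = 0.05392 W

0.05392 W


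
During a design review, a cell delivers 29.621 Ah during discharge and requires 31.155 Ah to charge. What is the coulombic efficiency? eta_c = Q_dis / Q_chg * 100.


eta_c = Q_dis / Q_chg * 100 = 29.621 / 31.155 * 100 = 95.08%

95.08%


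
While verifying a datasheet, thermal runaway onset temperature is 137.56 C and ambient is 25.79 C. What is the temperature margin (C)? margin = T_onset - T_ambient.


margin = T_onset - T_ambient = 137.56 - 25.79 = 111.77 C

111.77 C


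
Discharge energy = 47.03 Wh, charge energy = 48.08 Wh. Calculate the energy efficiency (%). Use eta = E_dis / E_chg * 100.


Round-trip efficiency = 47.03/48.08 * 100% = 97.82%

97.82%


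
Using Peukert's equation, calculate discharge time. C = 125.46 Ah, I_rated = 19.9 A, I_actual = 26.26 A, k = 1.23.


Step 1: t_rated = C / I_rated = 125.46 / 19.9 = 6.3045 hr
Step 2: ratio = 19.9 / 26.26 = 0.75781
Step 3: ratio^k = 0.75781^1.23 = 0.71098
Step 4: t = t_rated * ratio^k = 6.3045 * 0.71098 = 4.482 hr

4.482 hr


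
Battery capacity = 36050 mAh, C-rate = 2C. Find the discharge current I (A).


Convert: capacity = 36050 mAh = 36.05 Ah
I = C_rate * capacity = 2 * 36.05 = 72.1 A

72.1 A


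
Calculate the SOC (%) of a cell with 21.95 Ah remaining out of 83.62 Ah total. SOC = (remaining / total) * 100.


SOC = (remaining / total) * 100 = (21.95 / 83.62) * 100 = 26.25%

26.25%


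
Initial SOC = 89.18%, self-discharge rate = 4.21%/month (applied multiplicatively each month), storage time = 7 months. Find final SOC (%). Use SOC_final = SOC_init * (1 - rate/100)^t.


decay = (1 - 4.21/100)^7 = 0.74002
SOC_final = 89.18 * 0.74002 = 65.99%

65.99%


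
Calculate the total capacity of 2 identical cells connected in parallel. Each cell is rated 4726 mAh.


Convert: C_cell = 4726 mAh = 4.726 Ah
C_total = 2 * 4.726 = 9.452 Ah

9.452 Ah
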